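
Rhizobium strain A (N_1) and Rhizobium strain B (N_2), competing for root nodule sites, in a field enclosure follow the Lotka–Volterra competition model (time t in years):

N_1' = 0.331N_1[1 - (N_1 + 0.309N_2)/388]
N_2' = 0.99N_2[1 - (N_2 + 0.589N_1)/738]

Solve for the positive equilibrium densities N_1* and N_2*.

Setting both brackets to zero gives the nullclines N_1 + 0.309N_2 = 388 and 0.589N_1 + N_2 = 738.
Substituting N_2 = 738 - 0.589N_1 into the first: N_1(1 - 0.309·0.589) = 388 - 0.309·738.
So N_1* = 160/0.818 = 196, and then N_2* = 738 - 0.589·196 = 623.

N_1* ≈ 196, N_2* ≈ 623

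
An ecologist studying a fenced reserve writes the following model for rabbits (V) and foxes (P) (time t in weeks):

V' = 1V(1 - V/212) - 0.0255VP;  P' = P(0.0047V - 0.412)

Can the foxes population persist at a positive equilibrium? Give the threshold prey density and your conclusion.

The predator equation gives dP/dt > 0 only when V > 0.412/0.0047 = 87.7.
Without the predator, V → K = 212. Since 212 > 87.7, the predator can invade and persist.

Threshold V = 87.7; K > 87.7, so yes, the predator persists.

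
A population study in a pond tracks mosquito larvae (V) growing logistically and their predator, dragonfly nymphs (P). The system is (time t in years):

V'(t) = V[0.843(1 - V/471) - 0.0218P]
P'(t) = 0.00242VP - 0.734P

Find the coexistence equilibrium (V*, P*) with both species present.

From dP/dt = 0 with P > 0: 0.00242V* = 0.734, so V* = 303.
Substitute into dV/dt = 0: 0.843(1 - 303/471) = 0.0218P*.
The bracket is 0.356, giving P* = 0.3/0.0218 = 13.8.

V* ≈ 303, P* ≈ 13.8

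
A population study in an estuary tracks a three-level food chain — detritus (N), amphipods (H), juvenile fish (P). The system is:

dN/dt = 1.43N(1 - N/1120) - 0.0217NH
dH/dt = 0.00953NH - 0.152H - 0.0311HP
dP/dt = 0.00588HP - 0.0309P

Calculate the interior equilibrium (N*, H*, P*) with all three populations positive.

N* ≈ 1030, H* ≈ 5.26, P* ≈ 311

From dP/dt = 0: 0.00588H* = 0.0309, so H* = 5.26.
From dN/dt = 0: 1.43(1 - N*/1120) = 0.0217·5.26, giving N* = 1120·(1 - 0.0797) = 1030.
From dH/dt = 0: 0.00953·1030 - 0.152 = 0.0311P*, so P* = 9.67/0.0311 = 311.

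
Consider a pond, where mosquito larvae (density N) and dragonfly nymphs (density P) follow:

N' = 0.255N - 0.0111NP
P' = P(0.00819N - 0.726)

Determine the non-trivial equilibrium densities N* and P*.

N* ≈ 88.6, P* ≈ 23

Set dP/dt = 0 with P > 0: 0.00819N - 0.726 = 0, so N* = 0.726/0.00819 = 88.6.
Set dN/dt = 0 with N > 0: 0.255 - 0.0111P = 0, so P* = 0.255/0.0111 = 23.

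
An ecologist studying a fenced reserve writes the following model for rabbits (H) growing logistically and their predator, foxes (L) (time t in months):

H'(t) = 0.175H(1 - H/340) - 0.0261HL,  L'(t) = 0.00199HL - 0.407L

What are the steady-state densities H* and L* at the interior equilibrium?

H* ≈ 205, L* ≈ 2.67

From dL/dt = 0 with L > 0: 0.00199H* = 0.407, so H* = 205.
Substitute into dH/dt = 0: 0.175(1 - 205/340) = 0.0261L*.
The bracket is 0.398, giving L* = 0.0697/0.0261 = 2.67.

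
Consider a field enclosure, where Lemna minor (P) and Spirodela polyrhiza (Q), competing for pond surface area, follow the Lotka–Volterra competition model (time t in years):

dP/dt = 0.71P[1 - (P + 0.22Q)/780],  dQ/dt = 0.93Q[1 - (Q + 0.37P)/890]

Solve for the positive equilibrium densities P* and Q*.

P* ≈ 636, Q* ≈ 655

Setting both brackets to zero gives the nullclines P + 0.22Q = 780 and 0.37P + Q = 890.
Substituting Q = 890 - 0.37P into the first: P(1 - 0.22·0.37) = 780 - 0.22·890.
So P* = 584/0.919 = 636, and then Q* = 890 - 0.37·636 = 655.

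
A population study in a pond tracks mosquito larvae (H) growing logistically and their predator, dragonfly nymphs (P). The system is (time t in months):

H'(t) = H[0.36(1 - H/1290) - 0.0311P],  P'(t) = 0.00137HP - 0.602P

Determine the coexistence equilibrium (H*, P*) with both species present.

H* ≈ 439, P* ≈ 7.63

From dP/dt = 0 with P > 0: 0.00137H* = 0.602, so H* = 439.
Substitute into dH/dt = 0: 0.36(1 - 439/1290) = 0.0311P*.
The bracket is 0.659, giving P* = 0.237/0.0311 = 7.63.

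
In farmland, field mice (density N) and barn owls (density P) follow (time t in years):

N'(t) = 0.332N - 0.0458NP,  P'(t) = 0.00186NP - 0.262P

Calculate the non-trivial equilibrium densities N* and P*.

Set dP/dt = 0 with P > 0: 0.00186N - 0.262 = 0, so N* = 0.262/0.00186 = 141.
Set dN/dt = 0 with N > 0: 0.332 - 0.0458P = 0, so P* = 0.332/0.0458 = 7.25.

N* ≈ 141, P* ≈ 7.25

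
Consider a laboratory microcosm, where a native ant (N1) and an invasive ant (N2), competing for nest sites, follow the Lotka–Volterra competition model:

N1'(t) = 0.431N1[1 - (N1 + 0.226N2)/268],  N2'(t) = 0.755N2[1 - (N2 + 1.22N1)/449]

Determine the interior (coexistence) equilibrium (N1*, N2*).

N1* ≈ 230, N2* ≈ 168

Setting both brackets to zero gives the nullclines N1 + 0.226N2 = 268 and 1.22N1 + N2 = 449.
Substituting N2 = 449 - 1.22N1 into the first: N1(1 - 0.226·1.22) = 268 - 0.226·449.
So N1* = 167/0.724 = 230, and then N2* = 449 - 1.22·230 = 168.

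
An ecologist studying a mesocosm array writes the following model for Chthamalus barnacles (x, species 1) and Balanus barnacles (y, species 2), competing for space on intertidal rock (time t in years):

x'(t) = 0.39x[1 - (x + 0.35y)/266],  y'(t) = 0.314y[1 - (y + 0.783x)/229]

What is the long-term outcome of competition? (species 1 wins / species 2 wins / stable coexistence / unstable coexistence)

Compare the nullcline intercepts: K1/α12 = 266/0.35 = 760 > K2 = 229; K2/α21 = 229/0.783 = 292 > K1 = 266.
Since both inequalities hold, each species can invade when rare, so the interior equilibrium is stable.

stable coexistence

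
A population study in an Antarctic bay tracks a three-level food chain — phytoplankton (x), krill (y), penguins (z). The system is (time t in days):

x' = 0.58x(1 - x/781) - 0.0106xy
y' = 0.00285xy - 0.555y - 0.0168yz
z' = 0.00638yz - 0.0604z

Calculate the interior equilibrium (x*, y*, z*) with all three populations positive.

From dz/dt = 0: 0.00638y* = 0.0604, so y* = 9.47.
From dx/dt = 0: 0.58(1 - x*/781) = 0.0106·9.47, giving x* = 781·(1 - 0.173) = 646.
From dy/dt = 0: 0.00285·646 - 0.555 = 0.0168z*, so z* = 1.29/0.0168 = 76.5.

x* ≈ 646, y* ≈ 9.47, z* ≈ 76.5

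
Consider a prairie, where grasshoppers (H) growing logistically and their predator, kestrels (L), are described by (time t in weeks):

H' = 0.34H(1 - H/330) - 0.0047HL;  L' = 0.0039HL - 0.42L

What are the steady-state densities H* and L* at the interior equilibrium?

From dL/dt = 0 with L > 0: 0.0039H* = 0.42, so H* = 108.
Substitute into dH/dt = 0: 0.34(1 - 108/330) = 0.0047L*.
The bracket is 0.674, giving L* = 0.229/0.0047 = 48.7.

H* ≈ 108, L* ≈ 48.7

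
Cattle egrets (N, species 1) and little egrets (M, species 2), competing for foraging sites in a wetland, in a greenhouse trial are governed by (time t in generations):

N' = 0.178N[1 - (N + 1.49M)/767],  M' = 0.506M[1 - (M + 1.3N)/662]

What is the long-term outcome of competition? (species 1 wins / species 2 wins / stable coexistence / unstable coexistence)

Compare the nullcline intercepts: K1/α12 = 767/1.49 = 515 < K2 = 662; K2/α21 = 662/1.3 = 509 < K1 = 767.
Since both are reversed, neither can invade when rare; the interior point is a saddle.

unstable coexistence (outcome depends on initial conditions)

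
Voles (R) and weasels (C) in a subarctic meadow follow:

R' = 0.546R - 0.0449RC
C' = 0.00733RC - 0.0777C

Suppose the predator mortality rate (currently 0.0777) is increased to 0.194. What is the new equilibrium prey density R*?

R* ≈ 26.5

At the interior fixed point, setting dC/dt = 0 with C > 0 fixes R* = (predator death rate)/(RC coefficient) — independent of the other coefficients.
With the change, R* = 0.194/0.00733 = 26.5; it rises from 10.6.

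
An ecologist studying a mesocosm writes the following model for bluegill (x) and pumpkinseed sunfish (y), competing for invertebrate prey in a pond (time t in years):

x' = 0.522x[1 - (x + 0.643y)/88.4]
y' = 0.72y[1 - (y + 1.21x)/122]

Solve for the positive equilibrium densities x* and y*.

x* ≈ 44.8, y* ≈ 67.7

Setting both brackets to zero gives the nullclines x + 0.643y = 88.4 and 1.21x + y = 122.
Substituting y = 122 - 1.21x into the first: x(1 - 0.643·1.21) = 88.4 - 0.643·122.
So x* = 9.95/0.222 = 44.8, and then y* = 122 - 1.21·44.8 = 67.7.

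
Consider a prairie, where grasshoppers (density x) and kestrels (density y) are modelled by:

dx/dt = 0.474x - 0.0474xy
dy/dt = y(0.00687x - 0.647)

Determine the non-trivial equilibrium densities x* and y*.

x* ≈ 94.2, y* ≈ 10

Set dy/dt = 0 with y > 0: 0.00687x - 0.647 = 0, so x* = 0.647/0.00687 = 94.2.
Set dx/dt = 0 with x > 0: 0.474 - 0.0474y = 0, so y* = 0.474/0.0474 = 10.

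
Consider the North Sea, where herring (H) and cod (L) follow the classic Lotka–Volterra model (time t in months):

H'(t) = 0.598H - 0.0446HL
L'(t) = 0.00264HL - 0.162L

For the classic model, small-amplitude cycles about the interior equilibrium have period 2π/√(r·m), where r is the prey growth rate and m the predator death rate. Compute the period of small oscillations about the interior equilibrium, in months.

T ≈ 20.2 months

Here r = 0.598 and m = 0.162, so r·m = 0.0969.
ω = √0.0969 = 0.311 per month, hence T = 2π/ω ≈ 20.2 months.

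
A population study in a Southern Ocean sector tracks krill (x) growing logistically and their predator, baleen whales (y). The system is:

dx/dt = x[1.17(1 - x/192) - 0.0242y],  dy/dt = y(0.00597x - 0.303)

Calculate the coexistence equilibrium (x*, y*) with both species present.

x* ≈ 50.8, y* ≈ 35.6

From dy/dt = 0 with y > 0: 0.00597x* = 0.303, so x* = 50.8.
Substitute into dx/dt = 0: 1.17(1 - 50.8/192) = 0.0242y*.
The bracket is 0.736, giving y* = 0.861/0.0242 = 35.6.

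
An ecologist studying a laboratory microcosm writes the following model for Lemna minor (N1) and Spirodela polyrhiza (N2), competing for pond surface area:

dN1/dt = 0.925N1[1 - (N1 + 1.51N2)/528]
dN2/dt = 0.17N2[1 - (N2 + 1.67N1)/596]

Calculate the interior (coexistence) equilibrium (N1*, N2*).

Setting both brackets to zero gives the nullclines N1 + 1.51N2 = 528 and 1.67N1 + N2 = 596.
Substituting N2 = 596 - 1.67N1 into the first: N1(1 - 1.51·1.67) = 528 - 1.51·596.
So N1* = -372/-1.52 = 244, and then N2* = 596 - 1.67·244 = 188.

N1* ≈ 244, N2* ≈ 188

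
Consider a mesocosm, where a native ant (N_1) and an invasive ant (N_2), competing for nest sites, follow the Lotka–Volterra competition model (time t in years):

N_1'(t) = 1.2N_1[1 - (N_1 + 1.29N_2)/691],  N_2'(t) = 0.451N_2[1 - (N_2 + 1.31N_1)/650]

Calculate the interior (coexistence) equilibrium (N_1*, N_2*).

Setting both brackets to zero gives the nullclines N_1 + 1.29N_2 = 691 and 1.31N_1 + N_2 = 650.
Substituting N_2 = 650 - 1.31N_1 into the first: N_1(1 - 1.29·1.31) = 691 - 1.29·650.
So N_1* = -148/-0.69 = 214, and then N_2* = 650 - 1.31·214 = 370.

N_1* ≈ 214, N_2* ≈ 370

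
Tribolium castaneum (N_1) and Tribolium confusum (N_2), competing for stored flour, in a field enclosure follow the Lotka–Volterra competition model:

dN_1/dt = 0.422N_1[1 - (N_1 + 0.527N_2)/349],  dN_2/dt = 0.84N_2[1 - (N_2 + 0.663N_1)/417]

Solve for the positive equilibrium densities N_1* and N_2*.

Setting both brackets to zero gives the nullclines N_1 + 0.527N_2 = 349 and 0.663N_1 + N_2 = 417.
Substituting N_2 = 417 - 0.663N_1 into the first: N_1(1 - 0.527·0.663) = 349 - 0.527·417.
So N_1* = 129/0.651 = 199, and then N_2* = 417 - 0.663·199 = 285.

N_1* ≈ 199, N_2* ≈ 285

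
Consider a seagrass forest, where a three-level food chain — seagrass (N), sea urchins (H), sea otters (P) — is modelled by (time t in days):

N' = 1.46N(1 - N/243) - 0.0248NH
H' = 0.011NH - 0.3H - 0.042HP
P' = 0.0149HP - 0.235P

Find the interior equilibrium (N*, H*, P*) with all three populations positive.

From dP/dt = 0: 0.0149H* = 0.235, so H* = 15.8.
From dN/dt = 0: 1.46(1 - N*/243) = 0.0248·15.8, giving N* = 243·(1 - 0.268) = 178.
From dH/dt = 0: 0.011·178 - 0.3 = 0.042P*, so P* = 1.66/0.042 = 39.4.

N* ≈ 178, H* ≈ 15.8, P* ≈ 39.4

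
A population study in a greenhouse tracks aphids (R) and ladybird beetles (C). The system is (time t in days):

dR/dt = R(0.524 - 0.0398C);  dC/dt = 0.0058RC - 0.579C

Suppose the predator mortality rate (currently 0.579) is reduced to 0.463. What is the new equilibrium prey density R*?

At the interior fixed point, setting dC/dt = 0 with C > 0 fixes R* = (predator death rate)/(RC coefficient) — independent of the other coefficients.
With the change, R* = 0.463/0.0058 = 79.8; it falls from 99.8.

R* ≈ 79.8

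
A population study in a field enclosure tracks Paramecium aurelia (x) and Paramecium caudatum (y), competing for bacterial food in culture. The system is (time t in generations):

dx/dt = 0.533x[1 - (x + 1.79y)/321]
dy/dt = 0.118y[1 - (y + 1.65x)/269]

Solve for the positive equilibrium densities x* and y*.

Setting both brackets to zero gives the nullclines x + 1.79y = 321 and 1.65x + y = 269.
Substituting y = 269 - 1.65x into the first: x(1 - 1.79·1.65) = 321 - 1.79·269.
So x* = -161/-1.95 = 82.2, and then y* = 269 - 1.65·82.2 = 133.

x* ≈ 82.2, y* ≈ 133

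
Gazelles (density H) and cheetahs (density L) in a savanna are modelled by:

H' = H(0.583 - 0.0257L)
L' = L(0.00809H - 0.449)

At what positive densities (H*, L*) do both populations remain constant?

Set dL/dt = 0 with L > 0: 0.00809H - 0.449 = 0, so H* = 0.449/0.00809 = 55.5.
Set dH/dt = 0 with H > 0: 0.583 - 0.0257L = 0, so L* = 0.583/0.0257 = 22.7.

H* ≈ 55.5, L* ≈ 22.7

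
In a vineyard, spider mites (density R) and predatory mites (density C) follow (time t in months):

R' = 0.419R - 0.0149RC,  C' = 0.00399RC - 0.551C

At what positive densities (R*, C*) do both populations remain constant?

Set dC/dt = 0 with C > 0: 0.00399R - 0.551 = 0, so R* = 0.551/0.00399 = 138.
Set dR/dt = 0 with R > 0: 0.419 - 0.0149C = 0, so C* = 0.419/0.0149 = 28.1.

R* ≈ 138, C* ≈ 28.1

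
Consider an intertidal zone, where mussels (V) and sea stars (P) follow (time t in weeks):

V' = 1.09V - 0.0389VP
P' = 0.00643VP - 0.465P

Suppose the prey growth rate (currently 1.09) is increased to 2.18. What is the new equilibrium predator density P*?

At the interior fixed point, setting dV/dt = 0 with V > 0 fixes P* = (prey growth rate)/(VP coefficient) — independent of the other coefficients.
With the change, P* = 2.18/0.0389 = 56; it rises from 28.

P* ≈ 56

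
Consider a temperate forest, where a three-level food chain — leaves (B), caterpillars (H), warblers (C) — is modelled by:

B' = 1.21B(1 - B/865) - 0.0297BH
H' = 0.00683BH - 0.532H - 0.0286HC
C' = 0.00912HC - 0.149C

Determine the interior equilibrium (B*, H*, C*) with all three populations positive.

From dC/dt = 0: 0.00912H* = 0.149, so H* = 16.3.
From dB/dt = 0: 1.21(1 - B*/865) = 0.0297·16.3, giving B* = 865·(1 - 0.401) = 518.
From dH/dt = 0: 0.00683·518 - 0.532 = 0.0286C*, so C* = 3.01/0.0286 = 105.

B* ≈ 518, H* ≈ 16.3, C* ≈ 105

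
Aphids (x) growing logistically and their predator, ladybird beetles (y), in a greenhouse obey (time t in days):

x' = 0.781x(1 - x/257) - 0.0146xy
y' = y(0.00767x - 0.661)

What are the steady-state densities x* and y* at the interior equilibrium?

x* ≈ 86.2, y* ≈ 35.6

From dy/dt = 0 with y > 0: 0.00767x* = 0.661, so x* = 86.2.
Substitute into dx/dt = 0: 0.781(1 - 86.2/257) = 0.0146y*.
The bracket is 0.665, giving y* = 0.519/0.0146 = 35.6.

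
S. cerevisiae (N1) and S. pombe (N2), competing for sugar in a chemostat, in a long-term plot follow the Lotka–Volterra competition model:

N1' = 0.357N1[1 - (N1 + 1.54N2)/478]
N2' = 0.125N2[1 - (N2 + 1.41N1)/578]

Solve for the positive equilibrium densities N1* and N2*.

N1* ≈ 352, N2* ≈ 81.9

Setting both brackets to zero gives the nullclines N1 + 1.54N2 = 478 and 1.41N1 + N2 = 578.
Substituting N2 = 578 - 1.41N1 into the first: N1(1 - 1.54·1.41) = 478 - 1.54·578.
So N1* = -412/-1.17 = 352, and then N2* = 578 - 1.41·352 = 81.9.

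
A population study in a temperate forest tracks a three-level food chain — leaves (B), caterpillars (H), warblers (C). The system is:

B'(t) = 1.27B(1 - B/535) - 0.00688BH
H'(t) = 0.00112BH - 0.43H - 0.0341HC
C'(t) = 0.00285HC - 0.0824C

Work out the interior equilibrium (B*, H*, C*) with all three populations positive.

B* ≈ 451, H* ≈ 28.9, C* ≈ 2.21

From dC/dt = 0: 0.00285H* = 0.0824, so H* = 28.9.
From dB/dt = 0: 1.27(1 - B*/535) = 0.00688·28.9, giving B* = 535·(1 - 0.157) = 451.
From dH/dt = 0: 0.00112·451 - 0.43 = 0.0341C*, so C* = 0.0753/0.0341 = 2.21.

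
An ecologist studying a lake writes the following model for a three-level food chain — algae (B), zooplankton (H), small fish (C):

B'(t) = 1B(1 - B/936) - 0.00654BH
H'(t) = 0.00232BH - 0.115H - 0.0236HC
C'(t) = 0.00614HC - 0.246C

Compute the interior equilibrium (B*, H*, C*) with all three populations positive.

B* ≈ 691, H* ≈ 40.1, C* ≈ 63

From dC/dt = 0: 0.00614H* = 0.246, so H* = 40.1.
From dB/dt = 0: 1(1 - B*/936) = 0.00654·40.1, giving B* = 936·(1 - 0.262) = 691.
From dH/dt = 0: 0.00232·691 - 0.115 = 0.0236C*, so C* = 1.49/0.0236 = 63.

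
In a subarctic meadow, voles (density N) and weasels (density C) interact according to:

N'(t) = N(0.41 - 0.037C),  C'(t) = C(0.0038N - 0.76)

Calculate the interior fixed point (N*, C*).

Set dC/dt = 0 with C > 0: 0.0038N - 0.76 = 0, so N* = 0.76/0.0038 = 200.
Set dN/dt = 0 with N > 0: 0.41 - 0.037C = 0, so C* = 0.41/0.037 = 11.1.

N* ≈ 200, C* ≈ 11.1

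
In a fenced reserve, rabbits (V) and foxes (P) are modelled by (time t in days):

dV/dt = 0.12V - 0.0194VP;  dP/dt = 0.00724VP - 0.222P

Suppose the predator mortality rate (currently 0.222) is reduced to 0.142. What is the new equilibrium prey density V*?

At the interior fixed point, setting dP/dt = 0 with P > 0 fixes V* = (predator death rate)/(VP coefficient) — independent of the other coefficients.
With the change, V* = 0.142/0.00724 = 19.6; it falls from 30.7.

V* ≈ 19.6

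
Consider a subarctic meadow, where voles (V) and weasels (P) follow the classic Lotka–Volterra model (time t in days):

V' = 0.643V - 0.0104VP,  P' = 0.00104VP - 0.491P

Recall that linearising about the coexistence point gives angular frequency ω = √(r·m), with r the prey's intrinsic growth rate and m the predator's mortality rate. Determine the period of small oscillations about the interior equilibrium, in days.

T ≈ 11.2 days

Here r = 0.643 and m = 0.491, so r·m = 0.316.
ω = √0.316 = 0.562 per day, hence T = 2π/ω ≈ 11.2 days.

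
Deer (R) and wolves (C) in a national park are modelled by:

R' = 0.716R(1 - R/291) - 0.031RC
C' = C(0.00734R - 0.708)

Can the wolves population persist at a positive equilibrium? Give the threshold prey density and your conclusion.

Threshold R = 96.5; K > 96.5, so yes, the predator persists.

The predator equation gives dC/dt > 0 only when R > 0.708/0.00734 = 96.5.
Without the predator, R → K = 291. Since 291 > 96.5, the predator can invade and persist.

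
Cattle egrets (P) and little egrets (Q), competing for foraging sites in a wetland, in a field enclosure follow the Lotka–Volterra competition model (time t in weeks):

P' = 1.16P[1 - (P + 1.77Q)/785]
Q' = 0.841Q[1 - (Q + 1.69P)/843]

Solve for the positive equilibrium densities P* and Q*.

Setting both brackets to zero gives the nullclines P + 1.77Q = 785 and 1.69P + Q = 843.
Substituting Q = 843 - 1.69P into the first: P(1 - 1.77·1.69) = 785 - 1.77·843.
So P* = -707/-1.99 = 355, and then Q* = 843 - 1.69·355 = 243.

P* ≈ 355, Q* ≈ 243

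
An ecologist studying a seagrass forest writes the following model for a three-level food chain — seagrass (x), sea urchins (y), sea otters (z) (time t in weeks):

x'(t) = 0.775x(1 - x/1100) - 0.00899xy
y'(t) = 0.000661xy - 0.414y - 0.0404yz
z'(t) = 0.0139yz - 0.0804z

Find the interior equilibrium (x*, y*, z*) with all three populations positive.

From dz/dt = 0: 0.0139y* = 0.0804, so y* = 5.78.
From dx/dt = 0: 0.775(1 - x*/1100) = 0.00899·5.78, giving x* = 1100·(1 - 0.0671) = 1030.
From dy/dt = 0: 0.000661·1030 - 0.414 = 0.0404z*, so z* = 0.264/0.0404 = 6.54.

x* ≈ 1030, y* ≈ 5.78, z* ≈ 6.54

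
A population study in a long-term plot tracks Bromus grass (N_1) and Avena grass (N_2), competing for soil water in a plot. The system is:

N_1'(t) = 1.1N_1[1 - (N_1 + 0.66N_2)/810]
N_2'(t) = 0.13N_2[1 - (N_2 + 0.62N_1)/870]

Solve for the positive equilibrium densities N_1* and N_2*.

N_1* ≈ 399, N_2* ≈ 623

Setting both brackets to zero gives the nullclines N_1 + 0.66N_2 = 810 and 0.62N_1 + N_2 = 870.
Substituting N_2 = 870 - 0.62N_1 into the first: N_1(1 - 0.66·0.62) = 810 - 0.66·870.
So N_1* = 236/0.591 = 399, and then N_2* = 870 - 0.62·399 = 623.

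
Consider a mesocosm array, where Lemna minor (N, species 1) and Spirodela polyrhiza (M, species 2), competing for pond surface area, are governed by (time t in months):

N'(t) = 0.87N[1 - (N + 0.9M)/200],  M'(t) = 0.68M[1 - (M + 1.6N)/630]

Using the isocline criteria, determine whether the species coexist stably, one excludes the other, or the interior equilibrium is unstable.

species 2 excludes species 1

Compare the nullcline intercepts: K1/α12 = 200/0.9 = 222 < K2 = 630; K2/α21 = 630/1.6 = 394 > K1 = 200.
Since the inequalities point opposite ways, species 2 can invade but species 1 cannot.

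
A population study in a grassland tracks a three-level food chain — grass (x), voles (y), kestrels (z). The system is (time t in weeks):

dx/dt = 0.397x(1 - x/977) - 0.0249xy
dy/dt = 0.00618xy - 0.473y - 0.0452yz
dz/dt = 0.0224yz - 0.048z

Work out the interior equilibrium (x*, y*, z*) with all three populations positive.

From dz/dt = 0: 0.0224y* = 0.048, so y* = 2.14.
From dx/dt = 0: 0.397(1 - x*/977) = 0.0249·2.14, giving x* = 977·(1 - 0.134) = 846.
From dy/dt = 0: 0.00618·846 - 0.473 = 0.0452z*, so z* = 4.75/0.0452 = 105.

x* ≈ 846, y* ≈ 2.14, z* ≈ 105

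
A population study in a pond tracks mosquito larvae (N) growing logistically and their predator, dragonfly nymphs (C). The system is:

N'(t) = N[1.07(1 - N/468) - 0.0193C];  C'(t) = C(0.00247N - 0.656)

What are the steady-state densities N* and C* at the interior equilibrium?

From dC/dt = 0 with C > 0: 0.00247N* = 0.656, so N* = 266.
Substitute into dN/dt = 0: 1.07(1 - 266/468) = 0.0193C*.
The bracket is 0.433, giving C* = 0.463/0.0193 = 24.

N* ≈ 266, C* ≈ 24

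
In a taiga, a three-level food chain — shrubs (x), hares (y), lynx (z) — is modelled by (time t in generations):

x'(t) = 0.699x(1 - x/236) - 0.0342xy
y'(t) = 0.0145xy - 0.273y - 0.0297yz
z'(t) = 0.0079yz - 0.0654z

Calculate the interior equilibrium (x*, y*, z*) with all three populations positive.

x* ≈ 140, y* ≈ 8.28, z* ≈ 59.4

From dz/dt = 0: 0.0079y* = 0.0654, so y* = 8.28.
From dx/dt = 0: 0.699(1 - x*/236) = 0.0342·8.28, giving x* = 236·(1 - 0.405) = 140.
From dy/dt = 0: 0.0145·140 - 0.273 = 0.0297z*, so z* = 1.76/0.0297 = 59.4.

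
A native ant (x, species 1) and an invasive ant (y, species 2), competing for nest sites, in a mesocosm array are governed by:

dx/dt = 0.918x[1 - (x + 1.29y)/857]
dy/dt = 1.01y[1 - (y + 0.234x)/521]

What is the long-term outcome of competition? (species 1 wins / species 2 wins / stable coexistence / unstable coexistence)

Compare the nullcline intercepts: K1/α12 = 857/1.29 = 664 > K2 = 521; K2/α21 = 521/0.234 = 2230 > K1 = 857.
Since both inequalities hold, each species can invade when rare, so the interior equilibrium is stable.

stable coexistence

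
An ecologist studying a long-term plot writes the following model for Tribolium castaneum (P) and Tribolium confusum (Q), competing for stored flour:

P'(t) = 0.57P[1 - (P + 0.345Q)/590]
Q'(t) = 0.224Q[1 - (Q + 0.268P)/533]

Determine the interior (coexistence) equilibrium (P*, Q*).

Setting both brackets to zero gives the nullclines P + 0.345Q = 590 and 0.268P + Q = 533.
Substituting Q = 533 - 0.268P into the first: P(1 - 0.345·0.268) = 590 - 0.345·533.
So P* = 406/0.908 = 447, and then Q* = 533 - 0.268·447 = 413.

P* ≈ 447, Q* ≈ 413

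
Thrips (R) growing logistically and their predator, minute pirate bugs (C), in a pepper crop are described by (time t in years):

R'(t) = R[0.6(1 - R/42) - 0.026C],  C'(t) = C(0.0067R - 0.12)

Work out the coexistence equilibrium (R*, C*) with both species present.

R* ≈ 17.9, C* ≈ 13.2

From dC/dt = 0 with C > 0: 0.0067R* = 0.12, so R* = 17.9.
Substitute into dR/dt = 0: 0.6(1 - 17.9/42) = 0.026C*.
The bracket is 0.574, giving C* = 0.344/0.026 = 13.2.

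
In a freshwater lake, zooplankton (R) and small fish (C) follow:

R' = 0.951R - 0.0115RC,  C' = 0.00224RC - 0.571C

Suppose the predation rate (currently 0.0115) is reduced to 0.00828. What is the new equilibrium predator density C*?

C* ≈ 115

At the interior fixed point, setting dR/dt = 0 with R > 0 fixes C* = (prey growth rate)/(RC coefficient) — independent of the other coefficients.
With the change, C* = 0.951/0.00828 = 115; it rises from 82.7.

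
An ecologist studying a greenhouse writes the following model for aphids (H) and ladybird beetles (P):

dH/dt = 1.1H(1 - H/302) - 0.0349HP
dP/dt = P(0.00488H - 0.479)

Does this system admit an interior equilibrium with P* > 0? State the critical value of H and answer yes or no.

Threshold H = 98.2; K > 98.2, so yes, the predator persists.

The predator equation gives dP/dt > 0 only when H > 0.479/0.00488 = 98.2.
Without the predator, H → K = 302. Since 302 > 98.2, the predator can invade and persist.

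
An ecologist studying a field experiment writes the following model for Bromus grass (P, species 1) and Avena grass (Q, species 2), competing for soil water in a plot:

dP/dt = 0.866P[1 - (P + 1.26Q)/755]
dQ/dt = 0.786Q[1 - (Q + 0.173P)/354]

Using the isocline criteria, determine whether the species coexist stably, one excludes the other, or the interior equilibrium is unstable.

stable coexistence

Compare the nullcline intercepts: K1/α12 = 755/1.26 = 599 > K2 = 354; K2/α21 = 354/0.173 = 2050 > K1 = 755.
Since both inequalities hold, each species can invade when rare, so the interior equilibrium is stable.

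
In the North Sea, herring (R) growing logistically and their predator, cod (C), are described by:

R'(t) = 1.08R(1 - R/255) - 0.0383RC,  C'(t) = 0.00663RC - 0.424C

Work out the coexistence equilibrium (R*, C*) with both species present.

R* ≈ 64, C* ≈ 21.1

From dC/dt = 0 with C > 0: 0.00663R* = 0.424, so R* = 64.
Substitute into dR/dt = 0: 1.08(1 - 64/255) = 0.0383C*.
The bracket is 0.749, giving C* = 0.809/0.0383 = 21.1.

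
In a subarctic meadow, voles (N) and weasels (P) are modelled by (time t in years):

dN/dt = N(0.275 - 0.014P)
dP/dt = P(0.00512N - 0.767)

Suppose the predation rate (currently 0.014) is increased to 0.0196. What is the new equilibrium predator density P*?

At the interior fixed point, setting dN/dt = 0 with N > 0 fixes P* = (prey growth rate)/(NP coefficient) — independent of the other coefficients.
With the change, P* = 0.275/0.0196 = 14; it falls from 19.6.

P* ≈ 14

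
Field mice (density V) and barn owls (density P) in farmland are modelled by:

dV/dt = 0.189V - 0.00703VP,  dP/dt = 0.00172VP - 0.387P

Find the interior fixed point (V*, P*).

Set dP/dt = 0 with P > 0: 0.00172V - 0.387 = 0, so V* = 0.387/0.00172 = 225.
Set dV/dt = 0 with V > 0: 0.189 - 0.00703P = 0, so P* = 0.189/0.00703 = 26.9.

V* ≈ 225, P* ≈ 26.9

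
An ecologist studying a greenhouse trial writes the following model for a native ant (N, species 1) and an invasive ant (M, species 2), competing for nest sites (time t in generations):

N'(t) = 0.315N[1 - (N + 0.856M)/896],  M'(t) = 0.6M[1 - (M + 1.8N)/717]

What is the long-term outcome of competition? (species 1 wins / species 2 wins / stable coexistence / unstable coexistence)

species 1 excludes species 2

Compare the nullcline intercepts: K1/α12 = 896/0.856 = 1050 > K2 = 717; K2/α21 = 717/1.8 = 398 < K1 = 896.
Since the inequalities point opposite ways, species 1 can invade but species 2 cannot.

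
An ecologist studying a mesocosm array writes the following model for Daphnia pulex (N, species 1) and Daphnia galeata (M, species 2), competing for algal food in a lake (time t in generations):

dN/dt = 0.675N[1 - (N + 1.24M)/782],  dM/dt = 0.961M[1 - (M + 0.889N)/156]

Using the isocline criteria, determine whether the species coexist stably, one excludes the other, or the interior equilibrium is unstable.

Compare the nullcline intercepts: K1/α12 = 782/1.24 = 631 > K2 = 156; K2/α21 = 156/0.889 = 175 < K1 = 782.
Since the inequalities point opposite ways, species 1 can invade but species 2 cannot.

species 1 excludes species 2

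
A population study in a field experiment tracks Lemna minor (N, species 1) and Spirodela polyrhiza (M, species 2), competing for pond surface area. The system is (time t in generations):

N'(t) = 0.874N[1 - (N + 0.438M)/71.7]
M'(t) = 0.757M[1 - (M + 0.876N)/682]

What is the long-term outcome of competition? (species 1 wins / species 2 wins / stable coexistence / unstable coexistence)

species 2 excludes species 1

Compare the nullcline intercepts: K1/α12 = 71.7/0.438 = 164 < K2 = 682; K2/α21 = 682/0.876 = 779 > K1 = 71.7.
Since the inequalities point opposite ways, species 2 can invade but species 1 cannot.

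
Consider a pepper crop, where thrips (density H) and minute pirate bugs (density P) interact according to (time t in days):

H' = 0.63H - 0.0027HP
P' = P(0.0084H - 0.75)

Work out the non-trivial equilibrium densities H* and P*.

H* ≈ 89.3, P* ≈ 233

Set dP/dt = 0 with P > 0: 0.0084H - 0.75 = 0, so H* = 0.75/0.0084 = 89.3.
Set dH/dt = 0 with H > 0: 0.63 - 0.0027P = 0, so P* = 0.63/0.0027 = 233.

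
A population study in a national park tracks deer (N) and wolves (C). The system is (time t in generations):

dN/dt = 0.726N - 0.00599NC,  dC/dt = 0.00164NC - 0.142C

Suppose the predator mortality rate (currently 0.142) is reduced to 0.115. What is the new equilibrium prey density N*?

N* ≈ 70.1

At the interior fixed point, setting dC/dt = 0 with C > 0 fixes N* = (predator death rate)/(NC coefficient) — independent of the other coefficients.
With the change, N* = 0.115/0.00164 = 70.1; it falls from 86.6.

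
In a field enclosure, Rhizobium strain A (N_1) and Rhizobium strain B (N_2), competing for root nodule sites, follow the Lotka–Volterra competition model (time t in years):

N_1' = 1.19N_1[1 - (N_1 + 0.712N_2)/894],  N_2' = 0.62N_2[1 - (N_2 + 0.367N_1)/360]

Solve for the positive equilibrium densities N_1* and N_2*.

Setting both brackets to zero gives the nullclines N_1 + 0.712N_2 = 894 and 0.367N_1 + N_2 = 360.
Substituting N_2 = 360 - 0.367N_1 into the first: N_1(1 - 0.712·0.367) = 894 - 0.712·360.
So N_1* = 638/0.739 = 863, and then N_2* = 360 - 0.367·863 = 43.2.

N_1* ≈ 863, N_2* ≈ 43.2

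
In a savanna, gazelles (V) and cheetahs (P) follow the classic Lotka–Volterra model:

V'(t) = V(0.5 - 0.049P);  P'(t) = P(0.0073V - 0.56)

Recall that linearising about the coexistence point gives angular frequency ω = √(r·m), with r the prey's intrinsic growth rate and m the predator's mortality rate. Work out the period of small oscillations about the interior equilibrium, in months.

T ≈ 11.9 months

Here r = 0.5 and m = 0.56, so r·m = 0.28.
ω = √0.28 = 0.529 per month, hence T = 2π/ω ≈ 11.9 months.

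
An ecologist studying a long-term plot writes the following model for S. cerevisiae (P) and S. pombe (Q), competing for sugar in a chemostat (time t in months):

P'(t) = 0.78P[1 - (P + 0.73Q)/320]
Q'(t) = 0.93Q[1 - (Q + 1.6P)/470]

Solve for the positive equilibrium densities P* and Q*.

P* ≈ 137, Q* ≈ 250

Setting both brackets to zero gives the nullclines P + 0.73Q = 320 and 1.6P + Q = 470.
Substituting Q = 470 - 1.6P into the first: P(1 - 0.73·1.6) = 320 - 0.73·470.
So P* = -23.1/-0.168 = 137, and then Q* = 470 - 1.6·137 = 250.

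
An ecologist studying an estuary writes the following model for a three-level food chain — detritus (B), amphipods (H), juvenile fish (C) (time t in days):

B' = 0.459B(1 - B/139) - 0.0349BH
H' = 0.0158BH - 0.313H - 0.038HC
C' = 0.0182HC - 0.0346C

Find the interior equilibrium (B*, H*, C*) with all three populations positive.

B* ≈ 119, H* ≈ 1.9, C* ≈ 41.2

From dC/dt = 0: 0.0182H* = 0.0346, so H* = 1.9.
From dB/dt = 0: 0.459(1 - B*/139) = 0.0349·1.9, giving B* = 139·(1 - 0.145) = 119.
From dH/dt = 0: 0.0158·119 - 0.313 = 0.038C*, so C* = 1.57/0.038 = 41.2.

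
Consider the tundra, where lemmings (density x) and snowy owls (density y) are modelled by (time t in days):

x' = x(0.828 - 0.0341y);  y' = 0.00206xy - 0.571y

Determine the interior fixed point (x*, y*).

x* ≈ 277, y* ≈ 24.3

Set dy/dt = 0 with y > 0: 0.00206x - 0.571 = 0, so x* = 0.571/0.00206 = 277.
Set dx/dt = 0 with x > 0: 0.828 - 0.0341y = 0, so y* = 0.828/0.0341 = 24.3.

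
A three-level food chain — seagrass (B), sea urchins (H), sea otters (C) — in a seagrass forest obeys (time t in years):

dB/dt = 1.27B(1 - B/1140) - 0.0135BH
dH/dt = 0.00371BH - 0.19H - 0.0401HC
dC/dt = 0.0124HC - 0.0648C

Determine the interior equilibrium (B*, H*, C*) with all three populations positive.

B* ≈ 1080, H* ≈ 5.23, C* ≈ 94.9

From dC/dt = 0: 0.0124H* = 0.0648, so H* = 5.23.
From dB/dt = 0: 1.27(1 - B*/1140) = 0.0135·5.23, giving B* = 1140·(1 - 0.0555) = 1080.
From dH/dt = 0: 0.00371·1080 - 0.19 = 0.0401C*, so C* = 3.8/0.0401 = 94.9.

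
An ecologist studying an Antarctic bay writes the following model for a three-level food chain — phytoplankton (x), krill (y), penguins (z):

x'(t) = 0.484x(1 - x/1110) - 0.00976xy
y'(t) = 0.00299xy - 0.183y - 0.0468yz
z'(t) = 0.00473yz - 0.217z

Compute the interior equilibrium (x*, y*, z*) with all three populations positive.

x* ≈ 83.1, y* ≈ 45.9, z* ≈ 1.4

From dz/dt = 0: 0.00473y* = 0.217, so y* = 45.9.
From dx/dt = 0: 0.484(1 - x*/1110) = 0.00976·45.9, giving x* = 1110·(1 - 0.925) = 83.1.
From dy/dt = 0: 0.00299·83.1 - 0.183 = 0.0468z*, so z* = 0.0655/0.0468 = 1.4.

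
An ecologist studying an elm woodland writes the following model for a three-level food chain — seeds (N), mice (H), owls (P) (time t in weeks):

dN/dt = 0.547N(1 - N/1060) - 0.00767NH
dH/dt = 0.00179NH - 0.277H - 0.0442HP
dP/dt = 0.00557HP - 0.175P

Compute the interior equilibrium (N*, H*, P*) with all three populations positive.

From dP/dt = 0: 0.00557H* = 0.175, so H* = 31.4.
From dN/dt = 0: 0.547(1 - N*/1060) = 0.00767·31.4, giving N* = 1060·(1 - 0.441) = 593.
From dH/dt = 0: 0.00179·593 - 0.277 = 0.0442P*, so P* = 0.785/0.0442 = 17.7.

N* ≈ 593, H* ≈ 31.4, P* ≈ 17.7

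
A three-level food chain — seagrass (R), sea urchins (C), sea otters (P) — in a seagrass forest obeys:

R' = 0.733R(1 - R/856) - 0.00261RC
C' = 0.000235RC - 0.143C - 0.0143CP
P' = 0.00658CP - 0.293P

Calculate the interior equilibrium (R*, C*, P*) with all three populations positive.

R* ≈ 720, C* ≈ 44.5, P* ≈ 1.84

From dP/dt = 0: 0.00658C* = 0.293, so C* = 44.5.
From dR/dt = 0: 0.733(1 - R*/856) = 0.00261·44.5, giving R* = 856·(1 - 0.159) = 720.
From dC/dt = 0: 0.000235·720 - 0.143 = 0.0143P*, so P* = 0.0263/0.0143 = 1.84.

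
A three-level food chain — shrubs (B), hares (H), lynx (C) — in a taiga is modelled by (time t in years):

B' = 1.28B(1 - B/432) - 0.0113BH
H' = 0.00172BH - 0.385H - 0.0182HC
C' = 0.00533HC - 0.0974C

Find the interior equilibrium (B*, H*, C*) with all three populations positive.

B* ≈ 362, H* ≈ 18.3, C* ≈ 13.1

From dC/dt = 0: 0.00533H* = 0.0974, so H* = 18.3.
From dB/dt = 0: 1.28(1 - B*/432) = 0.0113·18.3, giving B* = 432·(1 - 0.161) = 362.
From dH/dt = 0: 0.00172·362 - 0.385 = 0.0182C*, so C* = 0.238/0.0182 = 13.1.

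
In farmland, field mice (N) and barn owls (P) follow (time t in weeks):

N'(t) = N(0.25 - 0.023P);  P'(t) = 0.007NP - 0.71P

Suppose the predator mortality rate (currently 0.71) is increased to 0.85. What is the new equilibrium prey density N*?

At the interior fixed point, setting dP/dt = 0 with P > 0 fixes N* = (predator death rate)/(NP coefficient) — independent of the other coefficients.
With the change, N* = 0.85/0.007 = 121; it rises from 101.

N* ≈ 121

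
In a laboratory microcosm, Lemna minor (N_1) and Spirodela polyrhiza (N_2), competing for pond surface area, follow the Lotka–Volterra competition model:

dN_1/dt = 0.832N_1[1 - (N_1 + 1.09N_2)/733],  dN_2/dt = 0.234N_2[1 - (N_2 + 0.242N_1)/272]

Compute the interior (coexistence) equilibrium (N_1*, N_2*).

Setting both brackets to zero gives the nullclines N_1 + 1.09N_2 = 733 and 0.242N_1 + N_2 = 272.
Substituting N_2 = 272 - 0.242N_1 into the first: N_1(1 - 1.09·0.242) = 733 - 1.09·272.
So N_1* = 437/0.736 = 593, and then N_2* = 272 - 0.242·593 = 129.

N_1* ≈ 593, N_2* ≈ 129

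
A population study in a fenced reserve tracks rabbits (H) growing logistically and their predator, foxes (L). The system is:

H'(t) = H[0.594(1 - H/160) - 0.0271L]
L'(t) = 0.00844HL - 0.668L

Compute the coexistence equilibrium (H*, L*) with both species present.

H* ≈ 79.1, L* ≈ 11.1

From dL/dt = 0 with L > 0: 0.00844H* = 0.668, so H* = 79.1.
Substitute into dH/dt = 0: 0.594(1 - 79.1/160) = 0.0271L*.
The bracket is 0.505, giving L* = 0.3/0.0271 = 11.1.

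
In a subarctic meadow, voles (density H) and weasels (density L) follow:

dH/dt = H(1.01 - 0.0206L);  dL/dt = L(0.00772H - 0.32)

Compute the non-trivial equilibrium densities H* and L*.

Set dL/dt = 0 with L > 0: 0.00772H - 0.32 = 0, so H* = 0.32/0.00772 = 41.5.
Set dH/dt = 0 with H > 0: 1.01 - 0.0206L = 0, so L* = 1.01/0.0206 = 49.

H* ≈ 41.5, L* ≈ 49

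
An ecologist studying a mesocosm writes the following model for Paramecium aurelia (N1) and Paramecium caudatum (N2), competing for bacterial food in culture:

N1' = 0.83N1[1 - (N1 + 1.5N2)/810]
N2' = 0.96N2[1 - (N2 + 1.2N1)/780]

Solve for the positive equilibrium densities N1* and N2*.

N1* ≈ 450, N2* ≈ 240

Setting both brackets to zero gives the nullclines N1 + 1.5N2 = 810 and 1.2N1 + N2 = 780.
Substituting N2 = 780 - 1.2N1 into the first: N1(1 - 1.5·1.2) = 810 - 1.5·780.
So N1* = -360/-0.8 = 450, and then N2* = 780 - 1.2·450 = 240.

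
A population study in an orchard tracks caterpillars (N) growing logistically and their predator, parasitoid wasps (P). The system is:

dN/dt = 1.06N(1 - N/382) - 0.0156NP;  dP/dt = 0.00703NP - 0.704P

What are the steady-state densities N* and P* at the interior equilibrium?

N* ≈ 100, P* ≈ 50.1

From dP/dt = 0 with P > 0: 0.00703N* = 0.704, so N* = 100.
Substitute into dN/dt = 0: 1.06(1 - 100/382) = 0.0156P*.
The bracket is 0.738, giving P* = 0.782/0.0156 = 50.1.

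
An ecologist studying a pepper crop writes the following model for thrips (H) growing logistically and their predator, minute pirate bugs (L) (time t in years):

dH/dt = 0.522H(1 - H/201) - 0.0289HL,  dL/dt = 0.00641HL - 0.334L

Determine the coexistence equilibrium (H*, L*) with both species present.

From dL/dt = 0 with L > 0: 0.00641H* = 0.334, so H* = 52.1.
Substitute into dH/dt = 0: 0.522(1 - 52.1/201) = 0.0289L*.
The bracket is 0.741, giving L* = 0.387/0.0289 = 13.4.

H* ≈ 52.1, L* ≈ 13.4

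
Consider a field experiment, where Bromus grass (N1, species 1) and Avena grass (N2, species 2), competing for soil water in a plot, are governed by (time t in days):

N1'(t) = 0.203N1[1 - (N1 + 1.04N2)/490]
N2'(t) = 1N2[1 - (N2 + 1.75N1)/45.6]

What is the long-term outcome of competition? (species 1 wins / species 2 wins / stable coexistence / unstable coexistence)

species 1 excludes species 2

Compare the nullcline intercepts: K1/α12 = 490/1.04 = 471 > K2 = 45.6; K2/α21 = 45.6/1.75 = 26.1 < K1 = 490.
Since the inequalities point opposite ways, species 1 can invade but species 2 cannot.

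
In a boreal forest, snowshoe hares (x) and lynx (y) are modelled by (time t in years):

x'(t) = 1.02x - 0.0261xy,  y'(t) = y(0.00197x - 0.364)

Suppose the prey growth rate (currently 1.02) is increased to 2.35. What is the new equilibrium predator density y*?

At the interior fixed point, setting dx/dt = 0 with x > 0 fixes y* = (prey growth rate)/(xy coefficient) — independent of the other coefficients.
With the change, y* = 2.35/0.0261 = 90; it rises from 39.1.

y* ≈ 90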